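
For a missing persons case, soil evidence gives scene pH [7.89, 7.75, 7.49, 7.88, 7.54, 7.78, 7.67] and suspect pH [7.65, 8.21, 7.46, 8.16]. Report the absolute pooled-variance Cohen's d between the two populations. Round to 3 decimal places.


Pooled-variance Cohen's d for soil pH comparison:
Scene mean = 54 / 7 = 7.714286
Suspect mean = 31.48 / 4 = 7.87
Scene sample variance s_s^2 = 0.024429
Suspect sample variance s_c^2 = 0.138733
Pooled variance = ((n_s-1)*s_s^2 + (n_c-1)*s_c^2) / (n_s + n_c - 2) = 0.06253
Pooled SD = sqrt(0.06253) = 0.25006
Mean difference = -0.155714
|d| = |-0.155714| / 0.25006 = 0.623

0.623


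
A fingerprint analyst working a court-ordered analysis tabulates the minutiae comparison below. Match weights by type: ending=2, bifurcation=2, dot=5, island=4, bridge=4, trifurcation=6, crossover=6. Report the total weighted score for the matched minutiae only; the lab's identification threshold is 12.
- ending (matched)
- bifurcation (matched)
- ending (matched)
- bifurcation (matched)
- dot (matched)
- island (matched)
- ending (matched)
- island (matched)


Weighted minutiae match score:
  ending: matched, +2 (running total 2)
  bifurcation: matched, +2 (running total 4)
  ending: matched, +2 (running total 6)
  bifurcation: matched, +2 (running total 8)
  dot: matched, +5 (running total 13)
  island: matched, +4 (running total 17)
  ending: matched, +2 (running total 19)
  island: matched, +4 (running total 23)
Total score = 23
Threshold = 12; verdict = identification

23


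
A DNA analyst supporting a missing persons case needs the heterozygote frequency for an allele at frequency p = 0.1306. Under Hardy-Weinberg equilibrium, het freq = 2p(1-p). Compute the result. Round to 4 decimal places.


Hardy-Weinberg heterozygote frequency:
q = 1 - p = 1 - 0.1306 = 0.8694
2pq = 2 * 0.1306 * 0.8694 = 0.2271

0.2271


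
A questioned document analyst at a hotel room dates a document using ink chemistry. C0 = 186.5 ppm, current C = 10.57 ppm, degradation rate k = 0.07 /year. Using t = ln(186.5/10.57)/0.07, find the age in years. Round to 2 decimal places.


Document age estimation:
C0/C = 186.5 / 10.57 = 17.644276
ln(C0/C) = 2.870411
t = 2.870411 / 0.07 = 41.01 years

41.01


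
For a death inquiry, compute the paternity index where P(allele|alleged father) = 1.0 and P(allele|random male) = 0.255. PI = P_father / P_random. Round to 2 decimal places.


Paternity Index calculation:
PI = P(allele|father) / P(allele|random)
PI = 1.0 / 0.255
PI = 3.92

3.92


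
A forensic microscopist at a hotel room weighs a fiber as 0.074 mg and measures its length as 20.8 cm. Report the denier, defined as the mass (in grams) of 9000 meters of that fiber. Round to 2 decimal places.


Denier calculation:
Mass in grams = 0.074 mg / 1000 = 0.000074 g
Length in meters = 20.8 cm / 100 = 0.208 m
Linear density = mass / length = 0.000074 / 0.208 = 0.00035577 g/m
Denier = (g/m) * 9000 = 0.00035577 * 9000 = 3.20

3.20


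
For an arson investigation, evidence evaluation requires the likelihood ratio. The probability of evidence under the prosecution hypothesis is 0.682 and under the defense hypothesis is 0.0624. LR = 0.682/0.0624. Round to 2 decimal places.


Likelihood ratio calculation:
LR = P(E|Hp) / P(E|Hd)
LR = 0.682 / 0.0624
LR = 10.93

10.93


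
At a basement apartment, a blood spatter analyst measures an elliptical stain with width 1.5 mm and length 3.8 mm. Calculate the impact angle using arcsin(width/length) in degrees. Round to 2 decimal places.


Blood spatter impact angle calculation:
width / length = 1.5 / 3.8 = 0.394737
angle = arcsin(0.394737)
angle = 23.25 degrees

23.25


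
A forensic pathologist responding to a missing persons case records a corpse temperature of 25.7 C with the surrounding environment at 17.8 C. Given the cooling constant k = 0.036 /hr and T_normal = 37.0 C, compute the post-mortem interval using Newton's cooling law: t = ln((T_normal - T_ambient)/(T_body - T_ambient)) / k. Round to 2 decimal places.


Using Newton's law of cooling:
t = ln((T_normal - T_ambient) / (T_body - T_ambient)) / k
T_normal - T_ambient = 19.2
T_body - T_ambient = 7.9
Ratio = 2.43038
ln(ratio) = 0.888048
t = 0.888048 / 0.036 = 24.67 hours

24.67


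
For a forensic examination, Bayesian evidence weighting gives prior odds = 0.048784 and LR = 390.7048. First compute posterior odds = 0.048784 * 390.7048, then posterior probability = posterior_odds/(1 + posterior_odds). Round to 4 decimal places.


Bayesian evidence evaluation:
Posterior odds = prior_odds * LR = 0.048784 * 390.7048 = 19.06014
Posterior probability = posterior_odds / (1 + posterior_odds)
= 19.06014 / (1 + 19.06014)
= 19.06014 / 20.06014
= 0.9501

0.9501


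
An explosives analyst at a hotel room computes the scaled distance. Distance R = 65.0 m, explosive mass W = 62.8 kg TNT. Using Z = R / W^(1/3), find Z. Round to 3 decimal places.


Scaled distance calculation:
W^(1/3) = 62.8^(1/3) = 3.974842
Z = R / W^(1/3) = 65.0 / 3.974842
Z = 16.353 m/kg^(1/3)

16.353


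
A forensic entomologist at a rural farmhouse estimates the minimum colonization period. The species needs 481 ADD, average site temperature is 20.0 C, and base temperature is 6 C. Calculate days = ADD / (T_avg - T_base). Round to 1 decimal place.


Insect development time:
Effective temperature = avg_temp - T_base = 20.0 - 6 = 14.0 C
Days = ADD / effective_temp = 481 / 14.0 = 34.4 days

34.4


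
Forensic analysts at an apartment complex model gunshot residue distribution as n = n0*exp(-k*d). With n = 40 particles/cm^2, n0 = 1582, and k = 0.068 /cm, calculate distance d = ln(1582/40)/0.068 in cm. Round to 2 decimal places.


GSR distance calculation:
n0/n = 1582 / 40 = 39.55
ln(n0/n) = 3.677566
d = 3.677566 / 0.068 = 54.08 cm

54.08


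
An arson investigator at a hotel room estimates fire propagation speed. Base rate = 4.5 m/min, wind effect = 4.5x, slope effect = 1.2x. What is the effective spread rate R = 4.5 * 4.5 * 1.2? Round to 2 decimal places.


Fire spread rate calculation:
R = R0 * wind_factor * slope_factor
= 4.5 * 4.5 * 1.2
= 20.25 * 1.2
= 24.30 m/min

24.30


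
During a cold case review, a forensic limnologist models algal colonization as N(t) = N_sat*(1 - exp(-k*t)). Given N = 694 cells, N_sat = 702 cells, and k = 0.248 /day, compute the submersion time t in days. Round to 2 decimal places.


PMSI from diatom colonization curve:
N / N_sat = 694 / 702 = 0.988604
1 - N/N_sat = 0.011396
ln(1 - N/N_sat) = -4.474493
t = -ln(1 - N/N_sat) / k = -(-4.474493) / 0.248 = 18.04 days

18.04


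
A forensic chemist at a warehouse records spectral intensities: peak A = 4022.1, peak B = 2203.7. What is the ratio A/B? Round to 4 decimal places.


Spectral peak ratio:
Peak A = 4022.1 counts
Peak B = 2203.7 counts
Ratio = 4022.1 / 2203.7 = 1.8252

1.8252


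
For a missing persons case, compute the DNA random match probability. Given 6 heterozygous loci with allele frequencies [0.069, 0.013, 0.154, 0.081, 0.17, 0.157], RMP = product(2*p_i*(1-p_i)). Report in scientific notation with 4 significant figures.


Computing RMP for 6 loci:
Locus 1: 2 * 0.069 * 0.931 = 0.128478
Locus 2: 2 * 0.013 * 0.987 = 0.025662
Locus 3: 2 * 0.154 * 0.846 = 0.260568
Locus 4: 2 * 0.081 * 0.919 = 0.148878
Locus 5: 2 * 0.17 * 0.83 = 0.2822
Locus 6: 2 * 0.157 * 0.843 = 0.264702
RMP = 9.554e-06

9.554e-06


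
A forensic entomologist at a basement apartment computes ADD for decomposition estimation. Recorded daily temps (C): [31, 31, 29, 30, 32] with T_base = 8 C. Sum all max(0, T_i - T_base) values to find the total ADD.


Computing ADD day by day:
Day 1: max(0, 31 - 8) = 23
Day 2: max(0, 31 - 8) = 23
Day 3: max(0, 29 - 8) = 21
Day 4: max(0, 30 - 8) = 22
Day 5: max(0, 32 - 8) = 24
Total ADD = 113

113


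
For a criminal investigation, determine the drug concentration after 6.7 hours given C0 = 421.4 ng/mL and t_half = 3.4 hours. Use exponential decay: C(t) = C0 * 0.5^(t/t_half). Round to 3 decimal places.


Drug concentration decay:
Number of half-lives = t / t_half = 6.7 / 3.4 = 1.970588
Decay factor = 0.5^1.970588 = 0.25514902
C(t) = 421.4 * 0.25514902 = 107.520 ng/mL

107.520


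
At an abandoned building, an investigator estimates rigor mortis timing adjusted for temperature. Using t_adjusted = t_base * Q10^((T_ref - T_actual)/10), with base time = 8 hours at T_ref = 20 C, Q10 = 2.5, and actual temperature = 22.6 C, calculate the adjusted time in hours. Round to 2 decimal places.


Rigor mortis time adjustment:
Exponent = (T_ref - T_actual) / 10 = (20 - 22.6) / 10 = -0.26
Q10 factor = 2.5^-0.26 = 0.78802
t_adjusted = 8 * 0.78802 = 6.30 hours

6.30


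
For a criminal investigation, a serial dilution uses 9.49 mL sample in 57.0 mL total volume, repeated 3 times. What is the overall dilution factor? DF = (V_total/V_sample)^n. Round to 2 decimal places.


Dilution factor calculation:
Single dilution = V_total / V_sample = 57.0 / 9.49 ≈ 6.006322
Number of dilutions = 3
Total DF = (57.0 / 9.49)^3 (full precision, rounded at the end) = 216.68

216.68


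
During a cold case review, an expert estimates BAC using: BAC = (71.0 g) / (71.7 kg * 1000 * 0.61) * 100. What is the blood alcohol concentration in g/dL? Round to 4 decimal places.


Applying the Widmark formula:
BAC = (dose_g / (body_wt * 1000 * r)) * 100
Denominator = 71.7 * 1000 * 0.61 = 43737
BAC = (71.0 / 43737) * 100
BAC = 0.1623 g/dL

0.1623


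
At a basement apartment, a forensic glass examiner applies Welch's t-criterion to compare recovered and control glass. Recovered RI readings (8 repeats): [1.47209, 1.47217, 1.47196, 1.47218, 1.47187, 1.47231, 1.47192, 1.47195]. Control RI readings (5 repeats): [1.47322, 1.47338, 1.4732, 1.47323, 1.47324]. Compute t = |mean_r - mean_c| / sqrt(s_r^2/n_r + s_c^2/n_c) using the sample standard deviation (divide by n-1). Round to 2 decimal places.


Welch's t-criterion for glass RI comparison:
Recovered mean = sum / n_r = 11.77645 / 8 = 1.4720563
Control mean = sum / n_c = 7.36627 / 5 = 1.473254
Recovered sample variance s_r^2 = 2.39411e-08
Control sample variance s_c^2 = 5.18e-09
Welch SE (unpooled) = sqrt(s_r^2/n_r + s_c^2/n_c) = sqrt(2.99263e-09 + 1.036e-09) = sqrt(4.02863e-09) = 6.34715e-05
|mean_r - mean_c| = 0.00119775
t = 0.00119775 / 6.34715e-05 = 18.87

18.87


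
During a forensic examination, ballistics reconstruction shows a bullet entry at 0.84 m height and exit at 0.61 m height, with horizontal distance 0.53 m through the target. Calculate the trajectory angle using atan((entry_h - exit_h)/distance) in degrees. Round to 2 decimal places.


Bullet trajectory angle:
Height difference = 0.84 - 0.61 = 0.23 m
angle = atan(0.23 / 0.53)
angle = atan(0.433962)
angle = 23.46 degrees

23.46


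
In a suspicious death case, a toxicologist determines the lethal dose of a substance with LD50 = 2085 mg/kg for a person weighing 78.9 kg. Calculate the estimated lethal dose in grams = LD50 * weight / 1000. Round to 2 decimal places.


Lethal dose calculation:
Lethal dose = LD50 * body_weight / 1000
= 2085 * 78.9 / 1000
= 164506.5 / 1000
= 164.51 g

164.51


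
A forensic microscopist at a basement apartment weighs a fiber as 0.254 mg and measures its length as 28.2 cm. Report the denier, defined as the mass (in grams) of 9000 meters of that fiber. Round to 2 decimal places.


Denier calculation:
Mass in grams = 0.254 mg / 1000 = 0.000254 g
Length in meters = 28.2 cm / 100 = 0.282 m
Linear density = mass / length = 0.000254 / 0.282 = 0.00090071 g/m
Denier = (g/m) * 9000 = 0.00090071 * 9000 = 8.11

8.11


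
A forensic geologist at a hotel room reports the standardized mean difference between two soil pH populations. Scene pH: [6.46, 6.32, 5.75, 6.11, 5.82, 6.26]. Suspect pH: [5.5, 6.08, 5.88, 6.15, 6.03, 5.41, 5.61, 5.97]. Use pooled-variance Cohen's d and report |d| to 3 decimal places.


Pooled-variance Cohen's d for soil pH comparison:
Scene mean = 36.72 / 6 = 6.12
Suspect mean = 46.63 / 8 = 5.82875
Scene sample variance s_s^2 = 0.08044
Suspect sample variance s_c^2 = 0.080098
Pooled variance = ((n_s-1)*s_s^2 + (n_c-1)*s_c^2) / (n_s + n_c - 2) = 0.080241
Pooled SD = sqrt(0.080241) = 0.283268
Mean difference = 0.29125
|d| = |0.29125| / 0.283268 = 1.028

1.028


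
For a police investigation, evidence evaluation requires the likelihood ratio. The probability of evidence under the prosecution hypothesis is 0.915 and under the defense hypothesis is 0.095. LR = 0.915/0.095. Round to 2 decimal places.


Likelihood ratio calculation:
LR = P(E|Hp) / P(E|Hd)
LR = 0.915 / 0.095
LR = 9.63

9.63


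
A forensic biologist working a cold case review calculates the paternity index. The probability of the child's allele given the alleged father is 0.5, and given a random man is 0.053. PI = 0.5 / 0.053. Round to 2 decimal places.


Paternity Index calculation:
PI = P(allele|father) / P(allele|random)
PI = 0.5 / 0.053
PI = 9.43

9.43


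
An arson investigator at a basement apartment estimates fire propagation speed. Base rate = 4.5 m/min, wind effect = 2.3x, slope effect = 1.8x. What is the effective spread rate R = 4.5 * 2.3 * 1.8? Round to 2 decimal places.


Fire spread rate calculation:
R = R0 * wind_factor * slope_factor
= 4.5 * 2.3 * 1.8
= 10.35 * 1.8
= 18.63 m/min

18.63


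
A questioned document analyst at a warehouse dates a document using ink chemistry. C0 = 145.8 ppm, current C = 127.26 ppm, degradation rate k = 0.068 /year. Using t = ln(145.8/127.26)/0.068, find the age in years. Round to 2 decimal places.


Document age estimation:
C0/C = 145.8 / 127.26 = 1.145686
ln(C0/C) = 0.136004
t = 0.136004 / 0.068 = 2.00 years

2.00


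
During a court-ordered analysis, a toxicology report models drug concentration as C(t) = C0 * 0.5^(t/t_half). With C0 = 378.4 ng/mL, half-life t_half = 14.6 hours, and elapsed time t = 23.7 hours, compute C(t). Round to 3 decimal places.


Drug concentration decay:
Number of half-lives = t / t_half = 23.7 / 14.6 = 1.623288
Decay factor = 0.5^1.623288 = 0.32459485
C(t) = 378.4 * 0.32459485 = 122.827 ng/mL

122.827


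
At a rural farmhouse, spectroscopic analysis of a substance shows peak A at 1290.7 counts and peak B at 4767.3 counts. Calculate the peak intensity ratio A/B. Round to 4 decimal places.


Spectral peak ratio:
Peak A = 1290.7 counts
Peak B = 4767.3 counts
Ratio = 1290.7 / 4767.3 = 0.2707

0.2707


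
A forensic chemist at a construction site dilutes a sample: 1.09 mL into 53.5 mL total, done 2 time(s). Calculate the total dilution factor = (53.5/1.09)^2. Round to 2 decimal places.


Dilution factor calculation:
Single dilution = V_total / V_sample = 53.5 / 1.09 ≈ 49.082569
Number of dilutions = 2
Total DF = (53.5 / 1.09)^2 (full precision, rounded at the end) = 2409.10

2409.10


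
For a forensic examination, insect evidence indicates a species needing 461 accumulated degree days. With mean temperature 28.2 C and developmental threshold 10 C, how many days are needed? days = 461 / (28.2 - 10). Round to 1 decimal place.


Insect development time:
Effective temperature = avg_temp - T_base = 28.2 - 10 = 18.2 C
Days = ADD / effective_temp = 461 / 18.2 = 25.3 days

25.3


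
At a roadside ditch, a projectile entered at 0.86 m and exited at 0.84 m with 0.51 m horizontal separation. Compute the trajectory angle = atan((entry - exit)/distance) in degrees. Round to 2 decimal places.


Bullet trajectory angle:
Height difference = 0.86 - 0.84 = 0.02 m
angle = atan(0.02 / 0.51)
angle = atan(0.039216)
angle = 2.25 degrees

2.25


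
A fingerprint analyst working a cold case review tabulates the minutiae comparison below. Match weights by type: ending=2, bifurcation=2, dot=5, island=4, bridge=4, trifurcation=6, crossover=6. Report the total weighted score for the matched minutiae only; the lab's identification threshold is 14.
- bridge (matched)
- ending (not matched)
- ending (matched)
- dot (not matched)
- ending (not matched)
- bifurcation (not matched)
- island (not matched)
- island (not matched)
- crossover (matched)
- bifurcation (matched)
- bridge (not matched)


Weighted minutiae match score:
  bridge: matched, +4 (running total 4)
  ending: not matched, +0
  ending: matched, +2 (running total 6)
  dot: not matched, +0
  ending: not matched, +0
  bifurcation: not matched, +0
  island: not matched, +0
  island: not matched, +0
  crossover: matched, +6 (running total 12)
  bifurcation: matched, +2 (running total 14)
  bridge: not matched, +0
Total score = 14
Threshold = 14; verdict = identification

14


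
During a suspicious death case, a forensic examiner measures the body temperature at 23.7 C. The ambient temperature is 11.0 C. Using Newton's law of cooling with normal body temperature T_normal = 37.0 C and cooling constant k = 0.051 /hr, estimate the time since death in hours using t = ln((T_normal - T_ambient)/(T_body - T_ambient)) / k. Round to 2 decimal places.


Using Newton's law of cooling:
t = ln((T_normal - T_ambient) / (T_body - T_ambient)) / k
T_normal - T_ambient = 26.0
T_body - T_ambient = 12.7
Ratio = 2.047244
ln(ratio) = 0.716494
t = 0.716494 / 0.051 = 14.05 hours

14.05


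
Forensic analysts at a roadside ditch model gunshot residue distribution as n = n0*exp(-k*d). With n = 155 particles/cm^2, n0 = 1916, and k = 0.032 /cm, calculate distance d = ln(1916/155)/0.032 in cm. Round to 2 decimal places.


GSR distance calculation:
n0/n = 1916 / 155 = 12.36129
ln(n0/n) = 2.51457
d = 2.51457 / 0.032 = 78.58 cm

78.58


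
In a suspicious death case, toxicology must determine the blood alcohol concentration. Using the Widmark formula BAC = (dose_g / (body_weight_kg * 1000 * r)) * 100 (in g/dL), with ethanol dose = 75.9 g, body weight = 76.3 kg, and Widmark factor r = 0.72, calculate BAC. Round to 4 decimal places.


Applying the Widmark formula:
BAC = (dose_g / (body_wt * 1000 * r)) * 100
Denominator = 76.3 * 1000 * 0.72 = 54936
BAC = (75.9 / 54936) * 100
BAC = 0.1382 g/dL

0.1382


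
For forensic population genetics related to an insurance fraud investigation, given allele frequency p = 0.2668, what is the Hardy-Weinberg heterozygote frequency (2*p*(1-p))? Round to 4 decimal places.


Hardy-Weinberg heterozygote frequency:
q = 1 - p = 1 - 0.2668 = 0.7332
2pq = 2 * 0.2668 * 0.7332 = 0.3912

0.3912


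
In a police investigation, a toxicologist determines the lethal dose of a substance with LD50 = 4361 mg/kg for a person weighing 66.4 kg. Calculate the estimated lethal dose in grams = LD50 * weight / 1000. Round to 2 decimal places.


Lethal dose calculation:
Lethal dose = LD50 * body_weight / 1000
= 4361 * 66.4 / 1000
= 289570.4 / 1000
= 289.57 g

289.57


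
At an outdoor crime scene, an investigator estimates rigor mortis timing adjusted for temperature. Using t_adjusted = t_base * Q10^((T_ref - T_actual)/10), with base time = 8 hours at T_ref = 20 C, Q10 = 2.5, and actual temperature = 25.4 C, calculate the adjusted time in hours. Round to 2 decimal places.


Rigor mortis time adjustment:
Exponent = (T_ref - T_actual) / 10 = (20 - 25.4) / 10 = -0.54
Q10 factor = 2.5^-0.54 = 0.60969
t_adjusted = 8 * 0.60969 = 4.88 hours

4.88


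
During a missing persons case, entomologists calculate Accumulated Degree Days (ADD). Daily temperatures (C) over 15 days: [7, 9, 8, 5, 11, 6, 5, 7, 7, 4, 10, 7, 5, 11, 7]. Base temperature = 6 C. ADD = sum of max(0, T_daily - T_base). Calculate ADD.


Computing ADD day by day:
Day 1: max(0, 7 - 6) = 1
Day 2: max(0, 9 - 6) = 3
Day 3: max(0, 8 - 6) = 2
Day 4: max(0, 5 - 6) = 0
Day 5: max(0, 11 - 6) = 5
Day 6: max(0, 6 - 6) = 0
Day 7: max(0, 5 - 6) = 0
Day 8: max(0, 7 - 6) = 1
Day 9: max(0, 7 - 6) = 1
Day 10: max(0, 4 - 6) = 0
Day 11: max(0, 10 - 6) = 4
Day 12: max(0, 7 - 6) = 1
Day 13: max(0, 5 - 6) = 0
Day 14: max(0, 11 - 6) = 5
Day 15: max(0, 7 - 6) = 1
Total ADD = 24

24


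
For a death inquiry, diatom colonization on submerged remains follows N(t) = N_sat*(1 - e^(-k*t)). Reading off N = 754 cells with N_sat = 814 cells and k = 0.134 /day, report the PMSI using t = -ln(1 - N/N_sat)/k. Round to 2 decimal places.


PMSI from diatom colonization curve:
N / N_sat = 754 / 814 = 0.92629
1 - N/N_sat = 0.07371
ln(1 - N/N_sat) = -2.607617
t = -ln(1 - N/N_sat) / k = -(-2.607617) / 0.134 = 19.46 days

19.46


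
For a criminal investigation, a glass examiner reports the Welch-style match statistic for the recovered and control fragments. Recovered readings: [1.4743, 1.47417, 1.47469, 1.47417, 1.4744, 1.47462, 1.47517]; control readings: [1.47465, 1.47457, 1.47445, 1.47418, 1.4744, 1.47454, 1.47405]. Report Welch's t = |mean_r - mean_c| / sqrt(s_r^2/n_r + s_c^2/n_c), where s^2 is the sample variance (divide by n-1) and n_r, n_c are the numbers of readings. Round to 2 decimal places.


Welch's t-criterion for glass RI comparison:
Recovered mean = sum / n_r = 10.32152 / 7 = 1.4745029
Control mean = sum / n_c = 10.32084 / 7 = 1.4744057
Recovered sample variance s_r^2 = 1.27857e-07
Control sample variance s_c^2 = 4.73619e-08
Welch SE (unpooled) = sqrt(s_r^2/n_r + s_c^2/n_c) = sqrt(1.82653e-08 + 6.76599e-09) = sqrt(2.50313e-08) = 0.000158213
|mean_r - mean_c| = 9.71429e-05
t = 9.71429e-05 / 0.000158213 = 0.61

0.61


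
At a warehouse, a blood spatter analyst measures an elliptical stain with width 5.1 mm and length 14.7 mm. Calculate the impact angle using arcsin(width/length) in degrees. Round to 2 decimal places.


Blood spatter impact angle calculation:
width / length = 5.1 / 14.7 = 0.346939
angle = arcsin(0.346939)
angle = 20.30 degrees

20.30


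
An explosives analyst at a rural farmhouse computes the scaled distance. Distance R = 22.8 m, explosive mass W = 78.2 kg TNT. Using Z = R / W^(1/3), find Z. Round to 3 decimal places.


Scaled distance calculation:
W^(1/3) = 78.2^(1/3) = 4.276307
Z = R / W^(1/3) = 22.8 / 4.276307
Z = 5.332 m/kg^(1/3)

5.332


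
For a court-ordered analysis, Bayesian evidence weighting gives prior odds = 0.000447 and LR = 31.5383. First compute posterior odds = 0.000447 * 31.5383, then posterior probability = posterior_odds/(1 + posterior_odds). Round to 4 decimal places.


Bayesian evidence evaluation:
Posterior odds = prior_odds * LR = 0.000447 * 31.5383 = 0.01409762
Posterior probability = posterior_odds / (1 + posterior_odds)
= 0.01409762 / (1 + 0.01409762)
= 0.01409762 / 1.01409762
= 0.0139

0.0139


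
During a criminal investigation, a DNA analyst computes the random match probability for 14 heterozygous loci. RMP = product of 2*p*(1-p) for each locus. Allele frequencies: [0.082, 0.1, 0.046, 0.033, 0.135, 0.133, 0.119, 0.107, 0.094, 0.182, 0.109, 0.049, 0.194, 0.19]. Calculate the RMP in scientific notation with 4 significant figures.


Computing RMP for 14 loci:
Locus 1: 2 * 0.082 * 0.918 = 0.150552
Locus 2: 2 * 0.1 * 0.9 = 0.18
Locus 3: 2 * 0.046 * 0.954 = 0.087768
Locus 4: 2 * 0.033 * 0.967 = 0.063822
Locus 5: 2 * 0.135 * 0.865 = 0.23355
Locus 6: 2 * 0.133 * 0.867 = 0.230622
Locus 7: 2 * 0.119 * 0.881 = 0.209678
Locus 8: 2 * 0.107 * 0.893 = 0.191102
Locus 9: 2 * 0.094 * 0.906 = 0.170328
Locus 10: 2 * 0.182 * 0.818 = 0.297752
Locus 11: 2 * 0.109 * 0.891 = 0.194238
Locus 12: 2 * 0.049 * 0.951 = 0.093198
Locus 13: 2 * 0.194 * 0.806 = 0.312728
Locus 14: 2 * 0.19 * 0.81 = 0.3078
RMP = 2.895e-11

2.895e-11


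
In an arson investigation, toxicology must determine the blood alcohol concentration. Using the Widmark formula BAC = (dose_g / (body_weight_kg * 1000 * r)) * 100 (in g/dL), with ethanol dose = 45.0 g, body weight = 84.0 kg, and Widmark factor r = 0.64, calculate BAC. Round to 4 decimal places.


Applying the Widmark formula:
BAC = (dose_g / (body_wt * 1000 * r)) * 100
Denominator = 84.0 * 1000 * 0.64 = 53760
BAC = (45.0 / 53760) * 100
BAC = 0.0837 g/dL

0.0837


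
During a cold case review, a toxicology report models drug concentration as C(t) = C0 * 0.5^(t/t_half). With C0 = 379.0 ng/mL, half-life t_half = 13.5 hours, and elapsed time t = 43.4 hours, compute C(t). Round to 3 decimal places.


Drug concentration decay:
Number of half-lives = t / t_half = 43.4 / 13.5 = 3.214815
Decay factor = 0.5^3.214815 = 0.10770708
C(t) = 379.0 * 0.10770708 = 40.821 ng/mL

40.821


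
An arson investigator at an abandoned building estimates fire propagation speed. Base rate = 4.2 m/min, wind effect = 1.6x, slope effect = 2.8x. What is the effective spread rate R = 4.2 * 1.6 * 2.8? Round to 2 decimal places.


Fire spread rate calculation:
R = R0 * wind_factor * slope_factor
= 4.2 * 1.6 * 2.8
= 6.72 * 2.8
= 18.82 m/min

18.82


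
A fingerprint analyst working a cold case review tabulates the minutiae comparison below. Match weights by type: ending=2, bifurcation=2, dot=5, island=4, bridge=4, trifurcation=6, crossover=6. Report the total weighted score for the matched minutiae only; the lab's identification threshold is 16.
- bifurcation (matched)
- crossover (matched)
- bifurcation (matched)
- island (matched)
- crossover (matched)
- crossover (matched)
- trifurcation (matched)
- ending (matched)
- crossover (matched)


Weighted minutiae match score:
  bifurcation: matched, +2 (running total 2)
  crossover: matched, +6 (running total 8)
  bifurcation: matched, +2 (running total 10)
  island: matched, +4 (running total 14)
  crossover: matched, +6 (running total 20)
  crossover: matched, +6 (running total 26)
  trifurcation: matched, +6 (running total 32)
  ending: matched, +2 (running total 34)
  crossover: matched, +6 (running total 40)
Total score = 40
Threshold = 16; verdict = identification

40


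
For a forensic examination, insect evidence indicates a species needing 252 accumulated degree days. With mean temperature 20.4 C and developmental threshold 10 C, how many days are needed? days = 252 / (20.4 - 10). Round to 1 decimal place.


Insect development time:
Effective temperature = avg_temp - T_base = 20.4 - 10 = 10.4 C
Days = ADD / effective_temp = 252 / 10.4 = 24.2 days

24.2


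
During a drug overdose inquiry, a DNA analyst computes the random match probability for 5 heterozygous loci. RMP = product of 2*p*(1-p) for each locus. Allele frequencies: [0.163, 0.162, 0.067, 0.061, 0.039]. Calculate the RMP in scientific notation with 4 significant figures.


Computing RMP for 5 loci:
Locus 1: 2 * 0.163 * 0.837 = 0.272862
Locus 2: 2 * 0.162 * 0.838 = 0.271512
Locus 3: 2 * 0.067 * 0.933 = 0.125022
Locus 4: 2 * 0.061 * 0.939 = 0.114558
Locus 5: 2 * 0.039 * 0.961 = 0.074958
RMP = 7.954e-05

7.954e-05


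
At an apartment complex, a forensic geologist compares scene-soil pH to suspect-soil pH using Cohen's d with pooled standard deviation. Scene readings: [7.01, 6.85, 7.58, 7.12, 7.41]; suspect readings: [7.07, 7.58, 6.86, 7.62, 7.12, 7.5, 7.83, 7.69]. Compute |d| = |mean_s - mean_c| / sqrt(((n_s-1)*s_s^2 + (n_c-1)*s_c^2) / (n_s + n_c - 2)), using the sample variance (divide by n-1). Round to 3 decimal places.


Pooled-variance Cohen's d for soil pH comparison:
Scene mean = 35.97 / 5 = 7.194
Suspect mean = 59.27 / 8 = 7.40875
Scene sample variance s_s^2 = 0.08833
Suspect sample variance s_c^2 = 0.119727
Pooled variance = ((n_s-1)*s_s^2 + (n_c-1)*s_c^2) / (n_s + n_c - 2) = 0.10831
Pooled SD = sqrt(0.10831) = 0.329105
Mean difference = -0.21475
|d| = |-0.21475| / 0.329105 = 0.653

0.653


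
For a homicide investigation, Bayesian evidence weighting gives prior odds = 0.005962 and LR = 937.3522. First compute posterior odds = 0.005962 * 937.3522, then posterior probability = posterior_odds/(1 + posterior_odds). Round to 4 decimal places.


Bayesian evidence evaluation:
Posterior odds = prior_odds * LR = 0.005962 * 937.3522 = 5.588494
Posterior probability = posterior_odds / (1 + posterior_odds)
= 5.588494 / (1 + 5.588494)
= 5.588494 / 6.588494
= 0.8482

0.8482


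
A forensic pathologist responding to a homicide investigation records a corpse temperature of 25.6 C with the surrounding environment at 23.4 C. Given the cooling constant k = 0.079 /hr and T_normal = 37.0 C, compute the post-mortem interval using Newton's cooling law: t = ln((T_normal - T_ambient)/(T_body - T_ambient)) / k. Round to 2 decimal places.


Using Newton's law of cooling:
t = ln((T_normal - T_ambient) / (T_body - T_ambient)) / k
T_normal - T_ambient = 13.6
T_body - T_ambient = 2.2
Ratio = 6.181818
ln(ratio) = 1.821612
t = 1.821612 / 0.079 = 23.06 hours

23.06


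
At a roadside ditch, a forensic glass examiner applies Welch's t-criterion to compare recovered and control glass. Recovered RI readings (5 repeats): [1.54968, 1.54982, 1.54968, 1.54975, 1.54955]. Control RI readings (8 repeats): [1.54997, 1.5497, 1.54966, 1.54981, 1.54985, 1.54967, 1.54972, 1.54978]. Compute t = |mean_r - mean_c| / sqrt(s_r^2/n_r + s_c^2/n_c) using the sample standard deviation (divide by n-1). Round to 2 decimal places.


Welch's t-criterion for glass RI comparison:
Recovered mean = sum / n_r = 7.74848 / 5 = 1.549696
Control mean = sum / n_c = 12.39816 / 8 = 1.54977
Recovered sample variance s_r^2 = 1.003e-08
Control sample variance s_c^2 = 1.10857e-08
Welch SE (unpooled) = sqrt(s_r^2/n_r + s_c^2/n_c) = sqrt(2.006e-09 + 1.38571e-09) = sqrt(3.39171e-09) = 5.82384e-05
|mean_r - mean_c| = 7.4e-05
t = 7.4e-05 / 5.82384e-05 = 1.27

1.27


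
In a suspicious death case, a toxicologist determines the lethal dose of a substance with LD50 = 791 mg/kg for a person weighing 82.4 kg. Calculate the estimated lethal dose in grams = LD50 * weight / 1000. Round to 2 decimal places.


Lethal dose calculation:
Lethal dose = LD50 * body_weight / 1000
= 791 * 82.4 / 1000
= 65178.4 / 1000
= 65.18 g

65.18


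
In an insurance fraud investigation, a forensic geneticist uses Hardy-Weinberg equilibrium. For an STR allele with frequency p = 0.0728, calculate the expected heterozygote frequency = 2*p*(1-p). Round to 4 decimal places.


Hardy-Weinberg heterozygote frequency:
q = 1 - p = 1 - 0.0728 = 0.9272
2pq = 2 * 0.0728 * 0.9272 = 0.1350

0.1350


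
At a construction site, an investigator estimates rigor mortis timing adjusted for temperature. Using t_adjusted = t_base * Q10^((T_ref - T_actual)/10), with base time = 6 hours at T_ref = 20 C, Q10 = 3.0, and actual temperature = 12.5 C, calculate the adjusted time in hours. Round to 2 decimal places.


Rigor mortis time adjustment:
Exponent = (T_ref - T_actual) / 10 = (20 - 12.5) / 10 = 0.75
Q10 factor = 3.0^0.75 = 2.27951
t_adjusted = 6 * 2.27951 = 13.68 hours

13.68


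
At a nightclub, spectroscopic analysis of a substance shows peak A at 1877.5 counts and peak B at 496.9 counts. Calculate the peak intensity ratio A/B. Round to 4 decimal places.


Spectral peak ratio:
Peak A = 1877.5 counts
Peak B = 496.9 counts
Ratio = 1877.5 / 496.9 = 3.7784

3.7784


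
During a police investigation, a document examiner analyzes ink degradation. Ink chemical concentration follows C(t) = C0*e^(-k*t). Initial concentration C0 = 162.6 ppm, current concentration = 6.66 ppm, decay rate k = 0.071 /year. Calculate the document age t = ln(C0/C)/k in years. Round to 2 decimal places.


Document age estimation:
C0/C = 162.6 / 6.66 = 24.414414
ln(C0/C) = 3.195174
t = 3.195174 / 0.071 = 45.00 years

45.00


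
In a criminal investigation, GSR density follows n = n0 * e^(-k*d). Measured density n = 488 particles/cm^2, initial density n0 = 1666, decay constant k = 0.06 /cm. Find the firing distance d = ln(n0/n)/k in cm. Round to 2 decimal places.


GSR distance calculation:
n0/n = 1666 / 488 = 3.413934
ln(n0/n) = 1.227865
d = 1.227865 / 0.06 = 20.46 cm

20.46


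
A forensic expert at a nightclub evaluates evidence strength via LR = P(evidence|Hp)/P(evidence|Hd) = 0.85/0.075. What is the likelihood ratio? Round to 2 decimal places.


Likelihood ratio calculation:
LR = P(E|Hp) / P(E|Hd)
LR = 0.85 / 0.075
LR = 11.33

11.33


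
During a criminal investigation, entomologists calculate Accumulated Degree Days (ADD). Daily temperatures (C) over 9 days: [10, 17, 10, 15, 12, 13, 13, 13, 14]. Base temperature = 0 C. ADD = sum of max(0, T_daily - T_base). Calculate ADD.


Computing ADD day by day:
Day 1: max(0, 10 - 0) = 10
Day 2: max(0, 17 - 0) = 17
Day 3: max(0, 10 - 0) = 10
Day 4: max(0, 15 - 0) = 15
Day 5: max(0, 12 - 0) = 12
Day 6: max(0, 13 - 0) = 13
Day 7: max(0, 13 - 0) = 13
Day 8: max(0, 13 - 0) = 13
Day 9: max(0, 14 - 0) = 14
Total ADD = 117

117


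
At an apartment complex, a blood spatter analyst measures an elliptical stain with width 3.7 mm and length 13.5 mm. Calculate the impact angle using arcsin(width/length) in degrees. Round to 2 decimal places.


Blood spatter impact angle calculation:
width / length = 3.7 / 13.5 = 0.274074
angle = arcsin(0.274074)
angle = 15.91 degrees

15.91


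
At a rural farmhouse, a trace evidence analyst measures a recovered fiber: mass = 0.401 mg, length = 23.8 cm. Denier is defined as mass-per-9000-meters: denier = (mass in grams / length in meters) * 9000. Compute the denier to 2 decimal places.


Denier calculation:
Mass in grams = 0.401 mg / 1000 = 0.000401 g
Length in meters = 23.8 cm / 100 = 0.238 m
Linear density = mass / length = 0.000401 / 0.238 = 0.00168487 g/m
Denier = (g/m) * 9000 = 0.00168487 * 9000 = 15.16

15.16


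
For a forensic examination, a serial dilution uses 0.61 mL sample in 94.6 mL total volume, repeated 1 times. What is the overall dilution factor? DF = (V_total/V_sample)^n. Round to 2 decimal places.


Dilution factor calculation:
Single dilution = V_total / V_sample = 94.6 / 0.61 ≈ 155.081967
Number of dilutions = 1
Total DF = (94.6 / 0.61)^1 (full precision, rounded at the end) = 155.08

155.08


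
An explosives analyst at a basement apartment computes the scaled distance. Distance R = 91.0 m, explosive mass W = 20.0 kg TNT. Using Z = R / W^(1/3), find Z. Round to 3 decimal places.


Scaled distance calculation:
W^(1/3) = 20.0^(1/3) = 2.714418
Z = R / W^(1/3) = 91.0 / 2.714418
Z = 33.525 m/kg^(1/3)

33.525


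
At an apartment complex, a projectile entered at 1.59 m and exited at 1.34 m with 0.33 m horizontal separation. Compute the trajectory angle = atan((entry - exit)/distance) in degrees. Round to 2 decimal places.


Bullet trajectory angle:
Height difference = 1.59 - 1.34 = 0.25 m
angle = atan(0.25 / 0.33)
angle = atan(0.757576)
angle = 37.15 degrees

37.15


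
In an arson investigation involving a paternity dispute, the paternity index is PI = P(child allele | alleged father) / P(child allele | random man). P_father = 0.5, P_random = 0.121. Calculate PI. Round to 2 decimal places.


Paternity Index calculation:
PI = P(allele|father) / P(allele|random)
PI = 0.5 / 0.121
PI = 4.13

4.13


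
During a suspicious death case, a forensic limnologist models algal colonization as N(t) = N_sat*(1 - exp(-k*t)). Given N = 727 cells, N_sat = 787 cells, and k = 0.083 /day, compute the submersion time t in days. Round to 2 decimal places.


PMSI from diatom colonization curve:
N / N_sat = 727 / 787 = 0.923761
1 - N/N_sat = 0.076239
ln(1 - N/N_sat) = -2.573882
t = -ln(1 - N/N_sat) / k = -(-2.573882) / 0.083 = 31.01 days

31.01


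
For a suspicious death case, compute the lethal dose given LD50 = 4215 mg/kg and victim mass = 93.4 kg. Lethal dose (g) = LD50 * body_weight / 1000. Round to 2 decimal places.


Lethal dose calculation:
Lethal dose = LD50 * body_weight / 1000
= 4215 * 93.4 / 1000
= 393681 / 1000
= 393.68 g

393.68


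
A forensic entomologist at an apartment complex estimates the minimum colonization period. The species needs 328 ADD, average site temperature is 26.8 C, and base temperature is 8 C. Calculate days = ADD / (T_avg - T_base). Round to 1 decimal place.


Insect development time:
Effective temperature = avg_temp - T_base = 26.8 - 8 = 18.8 C
Days = ADD / effective_temp = 328 / 18.8 = 17.4 days

17.4


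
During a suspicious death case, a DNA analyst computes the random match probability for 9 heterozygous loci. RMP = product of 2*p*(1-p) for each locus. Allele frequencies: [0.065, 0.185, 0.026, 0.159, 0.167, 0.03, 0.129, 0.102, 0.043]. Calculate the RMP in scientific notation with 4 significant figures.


Computing RMP for 9 loci:
Locus 1: 2 * 0.065 * 0.935 = 0.12155
Locus 2: 2 * 0.185 * 0.815 = 0.30155
Locus 3: 2 * 0.026 * 0.974 = 0.050648
Locus 4: 2 * 0.159 * 0.841 = 0.267438
Locus 5: 2 * 0.167 * 0.833 = 0.278222
Locus 6: 2 * 0.03 * 0.97 = 0.0582
Locus 7: 2 * 0.129 * 0.871 = 0.224718
Locus 8: 2 * 0.102 * 0.898 = 0.183192
Locus 9: 2 * 0.043 * 0.957 = 0.082302
RMP = 2.724e-08

2.724e-08


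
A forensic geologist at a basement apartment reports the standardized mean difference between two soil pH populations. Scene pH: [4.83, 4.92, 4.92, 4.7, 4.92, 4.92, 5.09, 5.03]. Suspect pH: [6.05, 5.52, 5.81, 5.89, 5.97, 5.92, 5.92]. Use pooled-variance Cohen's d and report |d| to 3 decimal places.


Pooled-variance Cohen's d for soil pH comparison:
Scene mean = 39.33 / 8 = 4.91625
Suspect mean = 41.08 / 7 = 5.868571
Scene sample variance s_s^2 = 0.013912
Suspect sample variance s_c^2 = 0.028981
Pooled variance = ((n_s-1)*s_s^2 + (n_c-1)*s_c^2) / (n_s + n_c - 2) = 0.020867
Pooled SD = sqrt(0.020867) = 0.144454
Mean difference = -0.952321
|d| = |-0.952321| / 0.144454 = 6.593

6.593


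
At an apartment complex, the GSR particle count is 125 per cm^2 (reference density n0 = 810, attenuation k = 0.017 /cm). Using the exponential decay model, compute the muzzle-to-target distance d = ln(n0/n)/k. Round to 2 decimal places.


GSR distance calculation:
n0/n = 810 / 125 = 6.48
ln(n0/n) = 1.868721
d = 1.868721 / 0.017 = 109.92 cm

109.92


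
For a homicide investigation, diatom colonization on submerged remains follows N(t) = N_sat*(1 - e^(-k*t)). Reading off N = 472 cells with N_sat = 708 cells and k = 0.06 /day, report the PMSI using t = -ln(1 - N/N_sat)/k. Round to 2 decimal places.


PMSI from diatom colonization curve:
N / N_sat = 472 / 708 = 0.666667
1 - N/N_sat = 0.333333
ln(1 - N/N_sat) = -1.098613
t = -ln(1 - N/N_sat) / k = -(-1.098613) / 0.06 = 18.31 days

18.31


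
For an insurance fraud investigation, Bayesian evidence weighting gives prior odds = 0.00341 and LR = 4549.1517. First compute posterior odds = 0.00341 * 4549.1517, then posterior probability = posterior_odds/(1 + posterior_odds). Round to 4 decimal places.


Bayesian evidence evaluation:
Posterior odds = prior_odds * LR = 0.00341 * 4549.1517 = 15.51261
Posterior probability = posterior_odds / (1 + posterior_odds)
= 15.51261 / (1 + 15.51261)
= 15.51261 / 16.51261
= 0.9394

0.9394


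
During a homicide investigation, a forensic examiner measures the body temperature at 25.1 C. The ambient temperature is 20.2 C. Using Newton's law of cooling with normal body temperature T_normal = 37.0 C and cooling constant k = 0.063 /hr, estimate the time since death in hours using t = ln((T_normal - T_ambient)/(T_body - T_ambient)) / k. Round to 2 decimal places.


Using Newton's law of cooling:
t = ln((T_normal - T_ambient) / (T_body - T_ambient)) / k
T_normal - T_ambient = 16.8
T_body - T_ambient = 4.9
Ratio = 3.428571
ln(ratio) = 1.232144
t = 1.232144 / 0.063 = 19.56 hours

19.56


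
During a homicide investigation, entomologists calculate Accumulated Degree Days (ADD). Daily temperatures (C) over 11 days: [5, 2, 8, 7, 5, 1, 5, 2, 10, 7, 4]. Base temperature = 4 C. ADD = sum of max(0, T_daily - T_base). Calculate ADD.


Computing ADD day by day:
Day 1: max(0, 5 - 4) = 1
Day 2: max(0, 2 - 4) = 0
Day 3: max(0, 8 - 4) = 4
Day 4: max(0, 7 - 4) = 3
Day 5: max(0, 5 - 4) = 1
Day 6: max(0, 1 - 4) = 0
Day 7: max(0, 5 - 4) = 1
Day 8: max(0, 2 - 4) = 0
Day 9: max(0, 10 - 4) = 6
Day 10: max(0, 7 - 4) = 3
Day 11: max(0, 4 - 4) = 0
Total ADD = 19

19


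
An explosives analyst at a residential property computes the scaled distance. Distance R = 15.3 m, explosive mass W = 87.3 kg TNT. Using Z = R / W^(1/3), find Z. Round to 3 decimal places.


Scaled distance calculation:
W^(1/3) = 87.3^(1/3) = 4.436135
Z = R / W^(1/3) = 15.3 / 4.436135
Z = 3.449 m/kg^(1/3)

3.449


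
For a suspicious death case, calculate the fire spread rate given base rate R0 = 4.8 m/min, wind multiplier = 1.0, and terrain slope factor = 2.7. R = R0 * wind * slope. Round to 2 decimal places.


Fire spread rate calculation:
R = R0 * wind_factor * slope_factor
= 4.8 * 1.0 * 2.7
= 4.8 * 2.7
= 12.96 m/min

12.96
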